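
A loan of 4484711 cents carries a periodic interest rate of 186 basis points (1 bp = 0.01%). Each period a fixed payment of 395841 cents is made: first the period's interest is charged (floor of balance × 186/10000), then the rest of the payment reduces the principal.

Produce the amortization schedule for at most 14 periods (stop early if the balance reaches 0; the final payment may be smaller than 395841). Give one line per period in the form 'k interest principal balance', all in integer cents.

1 83415 312426 4172285
2 77604 318237 3854048
3 71685 324156 3529892
4 65655 330186 3199706
5 59514 336327 2863379
6 53258 342583 2520796
7 46886 348955 2171841
8 40396 355445 1816396
9 33784 362057 1454339
10 27050 368791 1085548
11 20191 375650 709898
12 13204 382637 327261
13 6087 327261 0

1. interest=⌊4484711·186/10000⌋=83415; principal=395841-83415=312426; balance=4484711-312426=4172285
2. interest=⌊4172285·186/10000⌋=77604; principal=395841-77604=318237; balance=4172285-318237=3854048
3. interest=⌊3854048·186/10000⌋=71685; principal=395841-71685=324156; balance=3854048-324156=3529892
4. interest=⌊3529892·186/10000⌋=65655; principal=395841-65655=330186; balance=3529892-330186=3199706
5. interest=⌊3199706·186/10000⌋=59514; principal=395841-59514=336327; balance=3199706-336327=2863379
6. interest=⌊2863379·186/10000⌋=53258; principal=395841-53258=342583; balance=2863379-342583=2520796
7. interest=⌊2520796·186/10000⌋=46886; principal=395841-46886=348955; balance=2520796-348955=2171841
8. interest=⌊2171841·186/10000⌋=40396; principal=395841-40396=355445; balance=2171841-355445=1816396
9. interest=⌊1816396·186/10000⌋=33784; principal=395841-33784=362057; balance=1816396-362057=1454339
10. interest=⌊1454339·186/10000⌋=27050; principal=395841-27050=368791; balance=1454339-368791=1085548
11. interest=⌊1085548·186/10000⌋=20191; principal=395841-20191=375650; balance=1085548-375650=709898
12. interest=⌊709898·186/10000⌋=13204; principal=395841-13204=382637; balance=709898-382637=327261
13. interest=⌊327261·186/10000⌋=6087; principal=min(395841-6087,327261)=327261; balance=327261-327261=0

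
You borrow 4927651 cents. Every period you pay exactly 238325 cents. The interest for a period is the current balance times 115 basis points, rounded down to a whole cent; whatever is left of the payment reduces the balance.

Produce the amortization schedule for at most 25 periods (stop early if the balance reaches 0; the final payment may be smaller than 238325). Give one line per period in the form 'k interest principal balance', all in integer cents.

1 56667 181658 4745993
2 54578 183747 4562246
3 52465 185860 4376386
4 50328 187997 4188389
5 48166 190159 3998230
6 45979 192346 3805884
7 43767 194558 3611326
8 41530 196795 3414531
9 39267 199058 3215473
10 36977 201348 3014125
11 34662 203663 2810462
12 32320 206005 2604457
13 29951 208374 2396083
14 27554 210771 2185312
15 25131 213194 1972118
16 22679 215646 1756472
17 20199 218126 1538346
18 17690 220635 1317711
19 15153 223172 1094539
20 12587 225738 868801
21 9991 228334 640467
22 7365 230960 409507
23 4709 233616 175891
24 2022 175891 0

1. interest=⌊4927651·115/10000⌋=56667; principal=238325-56667=181658; balance=4927651-181658=4745993
2. interest=⌊4745993·115/10000⌋=54578; principal=238325-54578=183747; balance=4745993-183747=4562246
3. interest=⌊4562246·115/10000⌋=52465; principal=238325-52465=185860; balance=4562246-185860=4376386
4. interest=⌊4376386·115/10000⌋=50328; principal=238325-50328=187997; balance=4376386-187997=4188389
5. interest=⌊4188389·115/10000⌋=48166; principal=238325-48166=190159; balance=4188389-190159=3998230
6. interest=⌊3998230·115/10000⌋=45979; principal=238325-45979=192346; balance=3998230-192346=3805884
7. interest=⌊3805884·115/10000⌋=43767; principal=238325-43767=194558; balance=3805884-194558=3611326
8. interest=⌊3611326·115/10000⌋=41530; principal=238325-41530=196795; balance=3611326-196795=3414531
9. interest=⌊3414531·115/10000⌋=39267; principal=238325-39267=199058; balance=3414531-199058=3215473
10. interest=⌊3215473·115/10000⌋=36977; principal=238325-36977=201348; balance=3215473-201348=3014125
11. interest=⌊3014125·115/10000⌋=34662; principal=238325-34662=203663; balance=3014125-203663=2810462
12. interest=⌊2810462·115/10000⌋=32320; principal=238325-32320=206005; balance=2810462-206005=2604457
13. interest=⌊2604457·115/10000⌋=29951; principal=238325-29951=208374; balance=2604457-208374=2396083
14. interest=⌊2396083·115/10000⌋=27554; principal=238325-27554=210771; balance=2396083-210771=2185312
15. interest=⌊2185312·115/10000⌋=25131; principal=238325-25131=213194; balance=2185312-213194=1972118
16. interest=⌊1972118·115/10000⌋=22679; principal=238325-22679=215646; balance=1972118-215646=1756472
17. interest=⌊1756472·115/10000⌋=20199; principal=238325-20199=218126; balance=1756472-218126=1538346
18. interest=⌊1538346·115/10000⌋=17690; principal=238325-17690=220635; balance=1538346-220635=1317711
19. interest=⌊1317711·115/10000⌋=15153; principal=238325-15153=223172; balance=1317711-223172=1094539
20. interest=⌊1094539·115/10000⌋=12587; principal=238325-12587=225738; balance=1094539-225738=868801
21. interest=⌊868801·115/10000⌋=9991; principal=238325-9991=228334; balance=868801-228334=640467
22. interest=⌊640467·115/10000⌋=7365; principal=238325-7365=230960; balance=640467-230960=409507
23. interest=⌊409507·115/10000⌋=4709; principal=238325-4709=233616; balance=409507-233616=175891
24. interest=⌊175891·115/10000⌋=2022; principal=min(238325-2022,175891)=175891; balance=175891-175891=0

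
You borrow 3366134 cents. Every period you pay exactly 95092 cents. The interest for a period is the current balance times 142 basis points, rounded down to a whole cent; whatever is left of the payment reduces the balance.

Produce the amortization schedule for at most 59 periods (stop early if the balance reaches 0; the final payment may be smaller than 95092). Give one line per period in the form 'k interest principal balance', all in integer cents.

1 47799 47293 3318841
2 47127 47965 3270876
3 46446 48646 3222230
4 45755 49337 3172893
5 45055 50037 3122856
6 44344 50748 3072108
7 43623 51469 3020639
8 42893 52199 2968440
9 42151 52941 2915499
10 41400 53692 2861807
11 40637 54455 2807352
12 39864 55228 2752124
13 39080 56012 2696112
14 38284 56808 2639304
15 37478 57614 2581690
16 36659 58433 2523257
17 35830 59262 2463995
18 34988 60104 2403891
19 34135 60957 2342934
20 33269 61823 2281111
21 32391 62701 2218410
22 31501 63591 2154819
23 30598 64494 2090325
24 29682 65410 2024915
25 28753 66339 1958576
26 27811 67281 1891295
27 26856 68236 1823059
28 25887 69205 1753854
29 24904 70188 1683666
30 23908 71184 1612482
31 22897 72195 1540287
32 21872 73220 1467067
33 20832 74260 1392807
34 19777 75315 1317492
35 18708 76384 1241108
36 17623 77469 1163639
37 16523 78569 1085070
38 15407 79685 1005385
39 14276 80816 924569
40 13128 81964 842605
41 11964 83128 759477
42 10784 84308 675169
43 9587 85505 589664
44 8373 86719 502945
45 7141 87951 414994
46 5892 89200 325794
47 4626 90466 235328
48 3341 91751 143577
49 2038 93054 50523
50 717 50523 0

1. interest=⌊3366134·142/10000⌋=47799; principal=95092-47799=47293; balance=3366134-47293=3318841
2. interest=⌊3318841·142/10000⌋=47127; principal=95092-47127=47965; balance=3318841-47965=3270876
3. interest=⌊3270876·142/10000⌋=46446; principal=95092-46446=48646; balance=3270876-48646=3222230
4. interest=⌊3222230·142/10000⌋=45755; principal=95092-45755=49337; balance=3222230-49337=3172893
5. interest=⌊3172893·142/10000⌋=45055; principal=95092-45055=50037; balance=3172893-50037=3122856
6. interest=⌊3122856·142/10000⌋=44344; principal=95092-44344=50748; balance=3122856-50748=3072108
7. interest=⌊3072108·142/10000⌋=43623; principal=95092-43623=51469; balance=3072108-51469=3020639
8. interest=⌊3020639·142/10000⌋=42893; principal=95092-42893=52199; balance=3020639-52199=2968440
9. interest=⌊2968440·142/10000⌋=42151; principal=95092-42151=52941; balance=2968440-52941=2915499
10. interest=⌊2915499·142/10000⌋=41400; principal=95092-41400=53692; balance=2915499-53692=2861807
11. interest=⌊2861807·142/10000⌋=40637; principal=95092-40637=54455; balance=2861807-54455=2807352
12. interest=⌊2807352·142/10000⌋=39864; principal=95092-39864=55228; balance=2807352-55228=2752124
13. interest=⌊2752124·142/10000⌋=39080; principal=95092-39080=56012; balance=2752124-56012=2696112
14. interest=⌊2696112·142/10000⌋=38284; principal=95092-38284=56808; balance=2696112-56808=2639304
15. interest=⌊2639304·142/10000⌋=37478; principal=95092-37478=57614; balance=2639304-57614=2581690
16. interest=⌊2581690·142/10000⌋=36659; principal=95092-36659=58433; balance=2581690-58433=2523257
17. interest=⌊2523257·142/10000⌋=35830; principal=95092-35830=59262; balance=2523257-59262=2463995
18. interest=⌊2463995·142/10000⌋=34988; principal=95092-34988=60104; balance=2463995-60104=2403891
19. interest=⌊2403891·142/10000⌋=34135; principal=95092-34135=60957; balance=2403891-60957=2342934
20. interest=⌊2342934·142/10000⌋=33269; principal=95092-33269=61823; balance=2342934-61823=2281111
21. interest=⌊2281111·142/10000⌋=32391; principal=95092-32391=62701; balance=2281111-62701=2218410
22. interest=⌊2218410·142/10000⌋=31501; principal=95092-31501=63591; balance=2218410-63591=2154819
23. interest=⌊2154819·142/10000⌋=30598; principal=95092-30598=64494; balance=2154819-64494=2090325
24. interest=⌊2090325·142/10000⌋=29682; principal=95092-29682=65410; balance=2090325-65410=2024915
25. interest=⌊2024915·142/10000⌋=28753; principal=95092-28753=66339; balance=2024915-66339=1958576
26. interest=⌊1958576·142/10000⌋=27811; principal=95092-27811=67281; balance=1958576-67281=1891295
27. interest=⌊1891295·142/10000⌋=26856; principal=95092-26856=68236; balance=1891295-68236=1823059
28. interest=⌊1823059·142/10000⌋=25887; principal=95092-25887=69205; balance=1823059-69205=1753854
29. interest=⌊1753854·142/10000⌋=24904; principal=95092-24904=70188; balance=1753854-70188=1683666
30. interest=⌊1683666·142/10000⌋=23908; principal=95092-23908=71184; balance=1683666-71184=1612482
31. interest=⌊1612482·142/10000⌋=22897; principal=95092-22897=72195; balance=1612482-72195=1540287
32. interest=⌊1540287·142/10000⌋=21872; principal=95092-21872=73220; balance=1540287-73220=1467067
33. interest=⌊1467067·142/10000⌋=20832; principal=95092-20832=74260; balance=1467067-74260=1392807
34. interest=⌊1392807·142/10000⌋=19777; principal=95092-19777=75315; balance=1392807-75315=1317492
35. interest=⌊1317492·142/10000⌋=18708; principal=95092-18708=76384; balance=1317492-76384=1241108
36. interest=⌊1241108·142/10000⌋=17623; principal=95092-17623=77469; balance=1241108-77469=1163639
37. interest=⌊1163639·142/10000⌋=16523; principal=95092-16523=78569; balance=1163639-78569=1085070
38. interest=⌊1085070·142/10000⌋=15407; principal=95092-15407=79685; balance=1085070-79685=1005385
39. interest=⌊1005385·142/10000⌋=14276; principal=95092-14276=80816; balance=1005385-80816=924569
40. interest=⌊924569·142/10000⌋=13128; principal=95092-13128=81964; balance=924569-81964=842605
41. interest=⌊842605·142/10000⌋=11964; principal=95092-11964=83128; balance=842605-83128=759477
42. interest=⌊759477·142/10000⌋=10784; principal=95092-10784=84308; balance=759477-84308=675169
43. interest=⌊675169·142/10000⌋=9587; principal=95092-9587=85505; balance=675169-85505=589664
44. interest=⌊589664·142/10000⌋=8373; principal=95092-8373=86719; balance=589664-86719=502945
45. interest=⌊502945·142/10000⌋=7141; principal=95092-7141=87951; balance=502945-87951=414994
46. interest=⌊414994·142/10000⌋=5892; principal=95092-5892=89200; balance=414994-89200=325794
47. interest=⌊325794·142/10000⌋=4626; principal=95092-4626=90466; balance=325794-90466=235328
48. interest=⌊235328·142/10000⌋=3341; principal=95092-3341=91751; balance=235328-91751=143577
49. interest=⌊143577·142/10000⌋=2038; principal=95092-2038=93054; balance=143577-93054=50523
50. interest=⌊50523·142/10000⌋=717; principal=min(95092-717,50523)=50523; balance=50523-50523=0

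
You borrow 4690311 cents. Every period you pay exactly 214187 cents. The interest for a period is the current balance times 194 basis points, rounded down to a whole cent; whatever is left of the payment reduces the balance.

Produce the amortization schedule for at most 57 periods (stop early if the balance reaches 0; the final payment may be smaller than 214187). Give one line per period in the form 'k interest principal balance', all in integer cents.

1 90992 123195 4567116
2 88602 125585 4441531
3 86165 128022 4313509
4 83682 130505 4183004
5 81150 133037 4049967
6 78569 135618 3914349
7 75938 138249 3776100
8 73256 140931 3635169
9 70522 143665 3491504
10 67735 146452 3345052
11 64894 149293 3195759
12 61997 152190 3043569
13 59045 155142 2888427
14 56035 158152 2730275
15 52967 161220 2569055
16 49839 164348 2404707
17 46651 167536 2237171
18 43401 170786 2066385
19 40087 174100 1892285
20 36710 177477 1714808
21 33267 180920 1533888
22 29757 184430 1349458
23 26179 188008 1161450
24 22532 191655 969795
25 18814 195373 774422
26 15023 199164 575258
27 11160 203027 372231
28 7221 206966 165265
29 3206 165265 0

1. interest=⌊4690311·194/10000⌋=90992; principal=214187-90992=123195; balance=4690311-123195=4567116
2. interest=⌊4567116·194/10000⌋=88602; principal=214187-88602=125585; balance=4567116-125585=4441531
3. interest=⌊4441531·194/10000⌋=86165; principal=214187-86165=128022; balance=4441531-128022=4313509
4. interest=⌊4313509·194/10000⌋=83682; principal=214187-83682=130505; balance=4313509-130505=4183004
5. interest=⌊4183004·194/10000⌋=81150; principal=214187-81150=133037; balance=4183004-133037=4049967
6. interest=⌊4049967·194/10000⌋=78569; principal=214187-78569=135618; balance=4049967-135618=3914349
7. interest=⌊3914349·194/10000⌋=75938; principal=214187-75938=138249; balance=3914349-138249=3776100
8. interest=⌊3776100·194/10000⌋=73256; principal=214187-73256=140931; balance=3776100-140931=3635169
9. interest=⌊3635169·194/10000⌋=70522; principal=214187-70522=143665; balance=3635169-143665=3491504
10. interest=⌊3491504·194/10000⌋=67735; principal=214187-67735=146452; balance=3491504-146452=3345052
11. interest=⌊3345052·194/10000⌋=64894; principal=214187-64894=149293; balance=3345052-149293=3195759
12. interest=⌊3195759·194/10000⌋=61997; principal=214187-61997=152190; balance=3195759-152190=3043569
13. interest=⌊3043569·194/10000⌋=59045; principal=214187-59045=155142; balance=3043569-155142=2888427
14. interest=⌊2888427·194/10000⌋=56035; principal=214187-56035=158152; balance=2888427-158152=2730275
15. interest=⌊2730275·194/10000⌋=52967; principal=214187-52967=161220; balance=2730275-161220=2569055
16. interest=⌊2569055·194/10000⌋=49839; principal=214187-49839=164348; balance=2569055-164348=2404707
17. interest=⌊2404707·194/10000⌋=46651; principal=214187-46651=167536; balance=2404707-167536=2237171
18. interest=⌊2237171·194/10000⌋=43401; principal=214187-43401=170786; balance=2237171-170786=2066385
19. interest=⌊2066385·194/10000⌋=40087; principal=214187-40087=174100; balance=2066385-174100=1892285
20. interest=⌊1892285·194/10000⌋=36710; principal=214187-36710=177477; balance=1892285-177477=1714808
21. interest=⌊1714808·194/10000⌋=33267; principal=214187-33267=180920; balance=1714808-180920=1533888
22. interest=⌊1533888·194/10000⌋=29757; principal=214187-29757=184430; balance=1533888-184430=1349458
23. interest=⌊1349458·194/10000⌋=26179; principal=214187-26179=188008; balance=1349458-188008=1161450
24. interest=⌊1161450·194/10000⌋=22532; principal=214187-22532=191655; balance=1161450-191655=969795
25. interest=⌊969795·194/10000⌋=18814; principal=214187-18814=195373; balance=969795-195373=774422
26. interest=⌊774422·194/10000⌋=15023; principal=214187-15023=199164; balance=774422-199164=575258
27. interest=⌊575258·194/10000⌋=11160; principal=214187-11160=203027; balance=575258-203027=372231
28. interest=⌊372231·194/10000⌋=7221; principal=214187-7221=206966; balance=372231-206966=165265
29. interest=⌊165265·194/10000⌋=3206; principal=min(214187-3206,165265)=165265; balance=165265-165265=0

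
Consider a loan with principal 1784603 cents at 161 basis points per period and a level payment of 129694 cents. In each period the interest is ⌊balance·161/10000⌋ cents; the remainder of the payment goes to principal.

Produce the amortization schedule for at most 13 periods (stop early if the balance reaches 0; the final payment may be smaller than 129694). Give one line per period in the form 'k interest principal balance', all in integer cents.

1 28732 100962 1683641
2 27106 102588 1581053
3 25454 104240 1476813
4 23776 105918 1370895
5 22071 107623 1263272
6 20338 109356 1153916
7 18578 111116 1042800
8 16789 112905 929895
9 14971 114723 815172
10 13124 116570 698602
11 11247 118447 580155
12 9340 120354 459801
13 7402 122292 337509

1. interest=⌊1784603·161/10000⌋=28732; principal=129694-28732=100962; balance=1784603-100962=1683641
2. interest=⌊1683641·161/10000⌋=27106; principal=129694-27106=102588; balance=1683641-102588=1581053
3. interest=⌊1581053·161/10000⌋=25454; principal=129694-25454=104240; balance=1581053-104240=1476813
4. interest=⌊1476813·161/10000⌋=23776; principal=129694-23776=105918; balance=1476813-105918=1370895
5. interest=⌊1370895·161/10000⌋=22071; principal=129694-22071=107623; balance=1370895-107623=1263272
6. interest=⌊1263272·161/10000⌋=20338; principal=129694-20338=109356; balance=1263272-109356=1153916
7. interest=⌊1153916·161/10000⌋=18578; principal=129694-18578=111116; balance=1153916-111116=1042800
8. interest=⌊1042800·161/10000⌋=16789; principal=129694-16789=112905; balance=1042800-112905=929895
9. interest=⌊929895·161/10000⌋=14971; principal=129694-14971=114723; balance=929895-114723=815172
10. interest=⌊815172·161/10000⌋=13124; principal=129694-13124=116570; balance=815172-116570=698602
11. interest=⌊698602·161/10000⌋=11247; principal=129694-11247=118447; balance=698602-118447=580155
12. interest=⌊580155·161/10000⌋=9340; principal=129694-9340=120354; balance=580155-120354=459801
13. interest=⌊459801·161/10000⌋=7402; principal=129694-7402=122292; balance=459801-122292=337509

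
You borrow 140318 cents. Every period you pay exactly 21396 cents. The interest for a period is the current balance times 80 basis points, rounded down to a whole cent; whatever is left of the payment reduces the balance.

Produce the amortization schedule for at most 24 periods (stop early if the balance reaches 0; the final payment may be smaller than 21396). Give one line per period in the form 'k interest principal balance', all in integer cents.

1. interest=⌊140318·80/10000⌋=1122; principal=21396-1122=20274; balance=140318-20274=120044
2. interest=⌊120044·80/10000⌋=960; principal=21396-960=20436; balance=120044-20436=99608
3. interest=⌊99608·80/10000⌋=796; principal=21396-796=20600; balance=99608-20600=79008
4. interest=⌊79008·80/10000⌋=632; principal=21396-632=20764; balance=79008-20764=58244
5. interest=⌊58244·80/10000⌋=465; principal=21396-465=20931; balance=58244-20931=37313
6. interest=⌊37313·80/10000⌋=298; principal=21396-298=21098; balance=37313-21098=16215
7. interest=⌊16215·80/10000⌋=129; principal=min(21396-129,16215)=16215; balance=16215-16215=0

1 1122 20274 120044
2 960 20436 99608
3 796 20600 79008
4 632 20764 58244
5 465 20931 37313
6 298 21098 16215
7 129 16215 0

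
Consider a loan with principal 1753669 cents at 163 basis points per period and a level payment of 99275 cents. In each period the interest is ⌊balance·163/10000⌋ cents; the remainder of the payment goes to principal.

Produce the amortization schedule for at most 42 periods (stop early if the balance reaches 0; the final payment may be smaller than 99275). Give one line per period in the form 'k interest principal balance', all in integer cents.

1 28584 70691 1682978
2 27432 71843 1611135
3 26261 73014 1538121
4 25071 74204 1463917
5 23861 75414 1388503
6 22632 76643 1311860
7 21383 77892 1233968
8 20113 79162 1154806
9 18823 80452 1074354
10 17511 81764 992590
11 16179 83096 909494
12 14824 84451 825043
13 13448 85827 739216
14 12049 87226 651990
15 10627 88648 563342
16 9182 90093 473249
17 7713 91562 381687
18 6221 93054 288633
19 4704 94571 194062
20 3163 96112 97950
21 1596 97679 271
22 4 271 0

1. interest=⌊1753669·163/10000⌋=28584; principal=99275-28584=70691; balance=1753669-70691=1682978
2. interest=⌊1682978·163/10000⌋=27432; principal=99275-27432=71843; balance=1682978-71843=1611135
3. interest=⌊1611135·163/10000⌋=26261; principal=99275-26261=73014; balance=1611135-73014=1538121
4. interest=⌊1538121·163/10000⌋=25071; principal=99275-25071=74204; balance=1538121-74204=1463917
5. interest=⌊1463917·163/10000⌋=23861; principal=99275-23861=75414; balance=1463917-75414=1388503
6. interest=⌊1388503·163/10000⌋=22632; principal=99275-22632=76643; balance=1388503-76643=1311860
7. interest=⌊1311860·163/10000⌋=21383; principal=99275-21383=77892; balance=1311860-77892=1233968
8. interest=⌊1233968·163/10000⌋=20113; principal=99275-20113=79162; balance=1233968-79162=1154806
9. interest=⌊1154806·163/10000⌋=18823; principal=99275-18823=80452; balance=1154806-80452=1074354
10. interest=⌊1074354·163/10000⌋=17511; principal=99275-17511=81764; balance=1074354-81764=992590
11. interest=⌊992590·163/10000⌋=16179; principal=99275-16179=83096; balance=992590-83096=909494
12. interest=⌊909494·163/10000⌋=14824; principal=99275-14824=84451; balance=909494-84451=825043
13. interest=⌊825043·163/10000⌋=13448; principal=99275-13448=85827; balance=825043-85827=739216
14. interest=⌊739216·163/10000⌋=12049; principal=99275-12049=87226; balance=739216-87226=651990
15. interest=⌊651990·163/10000⌋=10627; principal=99275-10627=88648; balance=651990-88648=563342
16. interest=⌊563342·163/10000⌋=9182; principal=99275-9182=90093; balance=563342-90093=473249
17. interest=⌊473249·163/10000⌋=7713; principal=99275-7713=91562; balance=473249-91562=381687
18. interest=⌊381687·163/10000⌋=6221; principal=99275-6221=93054; balance=381687-93054=288633
19. interest=⌊288633·163/10000⌋=4704; principal=99275-4704=94571; balance=288633-94571=194062
20. interest=⌊194062·163/10000⌋=3163; principal=99275-3163=96112; balance=194062-96112=97950
21. interest=⌊97950·163/10000⌋=1596; principal=99275-1596=97679; balance=97950-97679=271
22. interest=⌊271·163/10000⌋=4; principal=min(99275-4,271)=271; balance=271-271=0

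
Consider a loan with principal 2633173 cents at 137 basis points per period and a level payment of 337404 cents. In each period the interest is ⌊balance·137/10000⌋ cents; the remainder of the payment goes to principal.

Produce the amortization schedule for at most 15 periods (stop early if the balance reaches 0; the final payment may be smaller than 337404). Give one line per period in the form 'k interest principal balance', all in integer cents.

1 36074 301330 2331843
2 31946 305458 2026385
3 27761 309643 1716742
4 23519 313885 1402857
5 19219 318185 1084672
6 14860 322544 762128
7 10441 326963 435165
8 5961 331443 103722
9 1420 103722 0

1. interest=⌊2633173·137/10000⌋=36074; principal=337404-36074=301330; balance=2633173-301330=2331843
2. interest=⌊2331843·137/10000⌋=31946; principal=337404-31946=305458; balance=2331843-305458=2026385
3. interest=⌊2026385·137/10000⌋=27761; principal=337404-27761=309643; balance=2026385-309643=1716742
4. interest=⌊1716742·137/10000⌋=23519; principal=337404-23519=313885; balance=1716742-313885=1402857
5. interest=⌊1402857·137/10000⌋=19219; principal=337404-19219=318185; balance=1402857-318185=1084672
6. interest=⌊1084672·137/10000⌋=14860; principal=337404-14860=322544; balance=1084672-322544=762128
7. interest=⌊762128·137/10000⌋=10441; principal=337404-10441=326963; balance=762128-326963=435165
8. interest=⌊435165·137/10000⌋=5961; principal=337404-5961=331443; balance=435165-331443=103722
9. interest=⌊103722·137/10000⌋=1420; principal=min(337404-1420,103722)=103722; balance=103722-103722=0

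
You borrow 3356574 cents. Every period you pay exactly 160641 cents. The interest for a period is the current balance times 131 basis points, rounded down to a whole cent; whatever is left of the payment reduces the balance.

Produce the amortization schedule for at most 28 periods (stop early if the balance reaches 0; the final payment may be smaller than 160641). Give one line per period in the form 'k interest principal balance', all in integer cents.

1. interest=⌊3356574·131/10000⌋=43971; principal=160641-43971=116670; balance=3356574-116670=3239904
2. interest=⌊3239904·131/10000⌋=42442; principal=160641-42442=118199; balance=3239904-118199=3121705
3. interest=⌊3121705·131/10000⌋=40894; principal=160641-40894=119747; balance=3121705-119747=3001958
4. interest=⌊3001958·131/10000⌋=39325; principal=160641-39325=121316; balance=3001958-121316=2880642
5. interest=⌊2880642·131/10000⌋=37736; principal=160641-37736=122905; balance=2880642-122905=2757737
6. interest=⌊2757737·131/10000⌋=36126; principal=160641-36126=124515; balance=2757737-124515=2633222
7. interest=⌊2633222·131/10000⌋=34495; principal=160641-34495=126146; balance=2633222-126146=2507076
8. interest=⌊2507076·131/10000⌋=32842; principal=160641-32842=127799; balance=2507076-127799=2379277
9. interest=⌊2379277·131/10000⌋=31168; principal=160641-31168=129473; balance=2379277-129473=2249804
10. interest=⌊2249804·131/10000⌋=29472; principal=160641-29472=131169; balance=2249804-131169=2118635
11. interest=⌊2118635·131/10000⌋=27754; principal=160641-27754=132887; balance=2118635-132887=1985748
12. interest=⌊1985748·131/10000⌋=26013; principal=160641-26013=134628; balance=1985748-134628=1851120
13. interest=⌊1851120·131/10000⌋=24249; principal=160641-24249=136392; balance=1851120-136392=1714728
14. interest=⌊1714728·131/10000⌋=22462; principal=160641-22462=138179; balance=1714728-138179=1576549
15. interest=⌊1576549·131/10000⌋=20652; principal=160641-20652=139989; balance=1576549-139989=1436560
16. interest=⌊1436560·131/10000⌋=18818; principal=160641-18818=141823; balance=1436560-141823=1294737
17. interest=⌊1294737·131/10000⌋=16961; principal=160641-16961=143680; balance=1294737-143680=1151057
18. interest=⌊1151057·131/10000⌋=15078; principal=160641-15078=145563; balance=1151057-145563=1005494
19. interest=⌊1005494·131/10000⌋=13171; principal=160641-13171=147470; balance=1005494-147470=858024
20. interest=⌊858024·131/10000⌋=11240; principal=160641-11240=149401; balance=858024-149401=708623
21. interest=⌊708623·131/10000⌋=9282; principal=160641-9282=151359; balance=708623-151359=557264
22. interest=⌊557264·131/10000⌋=7300; principal=160641-7300=153341; balance=557264-153341=403923
23. interest=⌊403923·131/10000⌋=5291; principal=160641-5291=155350; balance=403923-155350=248573
24. interest=⌊248573·131/10000⌋=3256; principal=160641-3256=157385; balance=248573-157385=91188
25. interest=⌊91188·131/10000⌋=1194; principal=min(160641-1194,91188)=91188; balance=91188-91188=0

1 43971 116670 3239904
2 42442 118199 3121705
3 40894 119747 3001958
4 39325 121316 2880642
5 37736 122905 2757737
6 36126 124515 2633222
7 34495 126146 2507076
8 32842 127799 2379277
9 31168 129473 2249804
10 29472 131169 2118635
11 27754 132887 1985748
12 26013 134628 1851120
13 24249 136392 1714728
14 22462 138179 1576549
15 20652 139989 1436560
16 18818 141823 1294737
17 16961 143680 1151057
18 15078 145563 1005494
19 13171 147470 858024
20 11240 149401 708623
21 9282 151359 557264
22 7300 153341 403923
23 5291 155350 248573
24 3256 157385 91188
25 1194 91188 0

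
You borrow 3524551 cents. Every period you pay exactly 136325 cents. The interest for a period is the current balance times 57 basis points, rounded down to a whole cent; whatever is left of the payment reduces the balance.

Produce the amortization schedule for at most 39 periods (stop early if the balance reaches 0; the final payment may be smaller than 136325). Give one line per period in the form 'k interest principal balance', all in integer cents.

1 20089 116236 3408315
2 19427 116898 3291417
3 18761 117564 3173853
4 18090 118235 3055618
5 17417 118908 2936710
6 16739 119586 2817124
7 16057 120268 2696856
8 15372 120953 2575903
9 14682 121643 2454260
10 13989 122336 2331924
11 13291 123034 2208890
12 12590 123735 2085155
13 11885 124440 1960715
14 11176 125149 1835566
15 10462 125863 1709703
16 9745 126580 1583123
17 9023 127302 1455821
18 8298 128027 1327794
19 7568 128757 1199037
20 6834 129491 1069546
21 6096 130229 939317
22 5354 130971 808346
23 4607 131718 676628
24 3856 132469 544159
25 3101 133224 410935
26 2342 133983 276952
27 1578 134747 142205
28 810 135515 6690
29 38 6690 0

1. interest=⌊3524551·57/10000⌋=20089; principal=136325-20089=116236; balance=3524551-116236=3408315
2. interest=⌊3408315·57/10000⌋=19427; principal=136325-19427=116898; balance=3408315-116898=3291417
3. interest=⌊3291417·57/10000⌋=18761; principal=136325-18761=117564; balance=3291417-117564=3173853
4. interest=⌊3173853·57/10000⌋=18090; principal=136325-18090=118235; balance=3173853-118235=3055618
5. interest=⌊3055618·57/10000⌋=17417; principal=136325-17417=118908; balance=3055618-118908=2936710
6. interest=⌊2936710·57/10000⌋=16739; principal=136325-16739=119586; balance=2936710-119586=2817124
7. interest=⌊2817124·57/10000⌋=16057; principal=136325-16057=120268; balance=2817124-120268=2696856
8. interest=⌊2696856·57/10000⌋=15372; principal=136325-15372=120953; balance=2696856-120953=2575903
9. interest=⌊2575903·57/10000⌋=14682; principal=136325-14682=121643; balance=2575903-121643=2454260
10. interest=⌊2454260·57/10000⌋=13989; principal=136325-13989=122336; balance=2454260-122336=2331924
11. interest=⌊2331924·57/10000⌋=13291; principal=136325-13291=123034; balance=2331924-123034=2208890
12. interest=⌊2208890·57/10000⌋=12590; principal=136325-12590=123735; balance=2208890-123735=2085155
13. interest=⌊2085155·57/10000⌋=11885; principal=136325-11885=124440; balance=2085155-124440=1960715
14. interest=⌊1960715·57/10000⌋=11176; principal=136325-11176=125149; balance=1960715-125149=1835566
15. interest=⌊1835566·57/10000⌋=10462; principal=136325-10462=125863; balance=1835566-125863=1709703
16. interest=⌊1709703·57/10000⌋=9745; principal=136325-9745=126580; balance=1709703-126580=1583123
17. interest=⌊1583123·57/10000⌋=9023; principal=136325-9023=127302; balance=1583123-127302=1455821
18. interest=⌊1455821·57/10000⌋=8298; principal=136325-8298=128027; balance=1455821-128027=1327794
19. interest=⌊1327794·57/10000⌋=7568; principal=136325-7568=128757; balance=1327794-128757=1199037
20. interest=⌊1199037·57/10000⌋=6834; principal=136325-6834=129491; balance=1199037-129491=1069546
21. interest=⌊1069546·57/10000⌋=6096; principal=136325-6096=130229; balance=1069546-130229=939317
22. interest=⌊939317·57/10000⌋=5354; principal=136325-5354=130971; balance=939317-130971=808346
23. interest=⌊808346·57/10000⌋=4607; principal=136325-4607=131718; balance=808346-131718=676628
24. interest=⌊676628·57/10000⌋=3856; principal=136325-3856=132469; balance=676628-132469=544159
25. interest=⌊544159·57/10000⌋=3101; principal=136325-3101=133224; balance=544159-133224=410935
26. interest=⌊410935·57/10000⌋=2342; principal=136325-2342=133983; balance=410935-133983=276952
27. interest=⌊276952·57/10000⌋=1578; principal=136325-1578=134747; balance=276952-134747=142205
28. interest=⌊142205·57/10000⌋=810; principal=136325-810=135515; balance=142205-135515=6690
29. interest=⌊6690·57/10000⌋=38; principal=min(136325-38,6690)=6690; balance=6690-6690=0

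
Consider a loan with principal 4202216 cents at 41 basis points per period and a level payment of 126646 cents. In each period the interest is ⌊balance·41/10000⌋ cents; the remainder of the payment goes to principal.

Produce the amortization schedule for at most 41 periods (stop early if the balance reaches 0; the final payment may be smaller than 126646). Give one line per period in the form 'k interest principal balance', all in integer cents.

1. interest=⌊4202216·41/10000⌋=17229; principal=126646-17229=109417; balance=4202216-109417=4092799
2. interest=⌊4092799·41/10000⌋=16780; principal=126646-16780=109866; balance=4092799-109866=3982933
3. interest=⌊3982933·41/10000⌋=16330; principal=126646-16330=110316; balance=3982933-110316=3872617
4. interest=⌊3872617·41/10000⌋=15877; principal=126646-15877=110769; balance=3872617-110769=3761848
5. interest=⌊3761848·41/10000⌋=15423; principal=126646-15423=111223; balance=3761848-111223=3650625
6. interest=⌊3650625·41/10000⌋=14967; principal=126646-14967=111679; balance=3650625-111679=3538946
7. interest=⌊3538946·41/10000⌋=14509; principal=126646-14509=112137; balance=3538946-112137=3426809
8. interest=⌊3426809·41/10000⌋=14049; principal=126646-14049=112597; balance=3426809-112597=3314212
9. interest=⌊3314212·41/10000⌋=13588; principal=126646-13588=113058; balance=3314212-113058=3201154
10. interest=⌊3201154·41/10000⌋=13124; principal=126646-13124=113522; balance=3201154-113522=3087632
11. interest=⌊3087632·41/10000⌋=12659; principal=126646-12659=113987; balance=3087632-113987=2973645
12. interest=⌊2973645·41/10000⌋=12191; principal=126646-12191=114455; balance=2973645-114455=2859190
13. interest=⌊2859190·41/10000⌋=11722; principal=126646-11722=114924; balance=2859190-114924=2744266
14. interest=⌊2744266·41/10000⌋=11251; principal=126646-11251=115395; balance=2744266-115395=2628871
15. interest=⌊2628871·41/10000⌋=10778; principal=126646-10778=115868; balance=2628871-115868=2513003
16. interest=⌊2513003·41/10000⌋=10303; principal=126646-10303=116343; balance=2513003-116343=2396660
17. interest=⌊2396660·41/10000⌋=9826; principal=126646-9826=116820; balance=2396660-116820=2279840
18. interest=⌊2279840·41/10000⌋=9347; principal=126646-9347=117299; balance=2279840-117299=2162541
19. interest=⌊2162541·41/10000⌋=8866; principal=126646-8866=117780; balance=2162541-117780=2044761
20. interest=⌊2044761·41/10000⌋=8383; principal=126646-8383=118263; balance=2044761-118263=1926498
21. interest=⌊1926498·41/10000⌋=7898; principal=126646-7898=118748; balance=1926498-118748=1807750
22. interest=⌊1807750·41/10000⌋=7411; principal=126646-7411=119235; balance=1807750-119235=1688515
23. interest=⌊1688515·41/10000⌋=6922; principal=126646-6922=119724; balance=1688515-119724=1568791
24. interest=⌊1568791·41/10000⌋=6432; principal=126646-6432=120214; balance=1568791-120214=1448577
25. interest=⌊1448577·41/10000⌋=5939; principal=126646-5939=120707; balance=1448577-120707=1327870
26. interest=⌊1327870·41/10000⌋=5444; principal=126646-5444=121202; balance=1327870-121202=1206668
27. interest=⌊1206668·41/10000⌋=4947; principal=126646-4947=121699; balance=1206668-121699=1084969
28. interest=⌊1084969·41/10000⌋=4448; principal=126646-4448=122198; balance=1084969-122198=962771
29. interest=⌊962771·41/10000⌋=3947; principal=126646-3947=122699; balance=962771-122699=840072
30. interest=⌊840072·41/10000⌋=3444; principal=126646-3444=123202; balance=840072-123202=716870
31. interest=⌊716870·41/10000⌋=2939; principal=126646-2939=123707; balance=716870-123707=593163
32. interest=⌊593163·41/10000⌋=2431; principal=126646-2431=124215; balance=593163-124215=468948
33. interest=⌊468948·41/10000⌋=1922; principal=126646-1922=124724; balance=468948-124724=344224
34. interest=⌊344224·41/10000⌋=1411; principal=126646-1411=125235; balance=344224-125235=218989
35. interest=⌊218989·41/10000⌋=897; principal=126646-897=125749; balance=218989-125749=93240
36. interest=⌊93240·41/10000⌋=382; principal=min(126646-382,93240)=93240; balance=93240-93240=0

1 17229 109417 4092799
2 16780 109866 3982933
3 16330 110316 3872617
4 15877 110769 3761848
5 15423 111223 3650625
6 14967 111679 3538946
7 14509 112137 3426809
8 14049 112597 3314212
9 13588 113058 3201154
10 13124 113522 3087632
11 12659 113987 2973645
12 12191 114455 2859190
13 11722 114924 2744266
14 11251 115395 2628871
15 10778 115868 2513003
16 10303 116343 2396660
17 9826 116820 2279840
18 9347 117299 2162541
19 8866 117780 2044761
20 8383 118263 1926498
21 7898 118748 1807750
22 7411 119235 1688515
23 6922 119724 1568791
24 6432 120214 1448577
25 5939 120707 1327870
26 5444 121202 1206668
27 4947 121699 1084969
28 4448 122198 962771
29 3947 122699 840072
30 3444 123202 716870
31 2939 123707 593163
32 2431 124215 468948
33 1922 124724 344224
34 1411 125235 218989
35 897 125749 93240
36 382 93240 0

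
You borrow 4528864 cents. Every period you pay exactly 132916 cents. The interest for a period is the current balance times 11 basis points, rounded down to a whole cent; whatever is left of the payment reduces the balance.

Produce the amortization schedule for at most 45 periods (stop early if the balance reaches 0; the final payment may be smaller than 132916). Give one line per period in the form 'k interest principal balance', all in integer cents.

1 4981 127935 4400929
2 4841 128075 4272854
3 4700 128216 4144638
4 4559 128357 4016281
5 4417 128499 3887782
6 4276 128640 3759142
7 4135 128781 3630361
8 3993 128923 3501438
9 3851 129065 3372373
10 3709 129207 3243166
11 3567 129349 3113817
12 3425 129491 2984326
13 3282 129634 2854692
14 3140 129776 2724916
15 2997 129919 2594997
16 2854 130062 2464935
17 2711 130205 2334730
18 2568 130348 2204382
19 2424 130492 2073890
20 2281 130635 1943255
21 2137 130779 1812476
22 1993 130923 1681553
23 1849 131067 1550486
24 1705 131211 1419275
25 1561 131355 1287920
26 1416 131500 1156420
27 1272 131644 1024776
28 1127 131789 892987
29 982 131934 761053
30 837 132079 628974
31 691 132225 496749
32 546 132370 364379
33 400 132516 231863
34 255 132661 99202
35 109 99202 0

1. interest=⌊4528864·11/10000⌋=4981; principal=132916-4981=127935; balance=4528864-127935=4400929
2. interest=⌊4400929·11/10000⌋=4841; principal=132916-4841=128075; balance=4400929-128075=4272854
3. interest=⌊4272854·11/10000⌋=4700; principal=132916-4700=128216; balance=4272854-128216=4144638
4. interest=⌊4144638·11/10000⌋=4559; principal=132916-4559=128357; balance=4144638-128357=4016281
5. interest=⌊4016281·11/10000⌋=4417; principal=132916-4417=128499; balance=4016281-128499=3887782
6. interest=⌊3887782·11/10000⌋=4276; principal=132916-4276=128640; balance=3887782-128640=3759142
7. interest=⌊3759142·11/10000⌋=4135; principal=132916-4135=128781; balance=3759142-128781=3630361
8. interest=⌊3630361·11/10000⌋=3993; principal=132916-3993=128923; balance=3630361-128923=3501438
9. interest=⌊3501438·11/10000⌋=3851; principal=132916-3851=129065; balance=3501438-129065=3372373
10. interest=⌊3372373·11/10000⌋=3709; principal=132916-3709=129207; balance=3372373-129207=3243166
11. interest=⌊3243166·11/10000⌋=3567; principal=132916-3567=129349; balance=3243166-129349=3113817
12. interest=⌊3113817·11/10000⌋=3425; principal=132916-3425=129491; balance=3113817-129491=2984326
13. interest=⌊2984326·11/10000⌋=3282; principal=132916-3282=129634; balance=2984326-129634=2854692
14. interest=⌊2854692·11/10000⌋=3140; principal=132916-3140=129776; balance=2854692-129776=2724916
15. interest=⌊2724916·11/10000⌋=2997; principal=132916-2997=129919; balance=2724916-129919=2594997
16. interest=⌊2594997·11/10000⌋=2854; principal=132916-2854=130062; balance=2594997-130062=2464935
17. interest=⌊2464935·11/10000⌋=2711; principal=132916-2711=130205; balance=2464935-130205=2334730
18. interest=⌊2334730·11/10000⌋=2568; principal=132916-2568=130348; balance=2334730-130348=2204382
19. interest=⌊2204382·11/10000⌋=2424; principal=132916-2424=130492; balance=2204382-130492=2073890
20. interest=⌊2073890·11/10000⌋=2281; principal=132916-2281=130635; balance=2073890-130635=1943255
21. interest=⌊1943255·11/10000⌋=2137; principal=132916-2137=130779; balance=1943255-130779=1812476
22. interest=⌊1812476·11/10000⌋=1993; principal=132916-1993=130923; balance=1812476-130923=1681553
23. interest=⌊1681553·11/10000⌋=1849; principal=132916-1849=131067; balance=1681553-131067=1550486
24. interest=⌊1550486·11/10000⌋=1705; principal=132916-1705=131211; balance=1550486-131211=1419275
25. interest=⌊1419275·11/10000⌋=1561; principal=132916-1561=131355; balance=1419275-131355=1287920
26. interest=⌊1287920·11/10000⌋=1416; principal=132916-1416=131500; balance=1287920-131500=1156420
27. interest=⌊1156420·11/10000⌋=1272; principal=132916-1272=131644; balance=1156420-131644=1024776
28. interest=⌊1024776·11/10000⌋=1127; principal=132916-1127=131789; balance=1024776-131789=892987
29. interest=⌊892987·11/10000⌋=982; principal=132916-982=131934; balance=892987-131934=761053
30. interest=⌊761053·11/10000⌋=837; principal=132916-837=132079; balance=761053-132079=628974
31. interest=⌊628974·11/10000⌋=691; principal=132916-691=132225; balance=628974-132225=496749
32. interest=⌊496749·11/10000⌋=546; principal=132916-546=132370; balance=496749-132370=364379
33. interest=⌊364379·11/10000⌋=400; principal=132916-400=132516; balance=364379-132516=231863
34. interest=⌊231863·11/10000⌋=255; principal=132916-255=132661; balance=231863-132661=99202
35. interest=⌊99202·11/10000⌋=109; principal=min(132916-109,99202)=99202; balance=99202-99202=0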